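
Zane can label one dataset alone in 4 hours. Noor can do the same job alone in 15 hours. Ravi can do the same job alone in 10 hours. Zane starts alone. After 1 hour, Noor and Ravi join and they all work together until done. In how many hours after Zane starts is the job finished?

14/5 hours

In the first 1 hour Zane alone does 1/4 of the job, leaving 3/4.
Once everyone is working, combined rate: 1/4 + 1/15 + 1/10 = (15 + 4 + 6)/60 = 25/60 = 5/12 per hour.
Remaining 3/4 at 5/12 per hour takes 9/5 hours.
Total from the start = 1 + 9/5 = 14/5 hours.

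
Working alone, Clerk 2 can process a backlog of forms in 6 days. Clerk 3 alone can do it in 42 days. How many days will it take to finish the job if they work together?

Combined rate: 1/6 + 1/42 = (7 + 1)/42 = 8/42 = 4/21 per day.
Time = 1 ÷ (4/21) = 21/4 days.

21/4 days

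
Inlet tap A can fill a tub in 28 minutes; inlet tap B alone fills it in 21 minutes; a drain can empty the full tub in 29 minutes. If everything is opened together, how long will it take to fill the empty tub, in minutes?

348/17 minutes

Net rate = 1/28 + 1/21 − 1/29 = (87 + 116 − 84)/2436 = 119/2436 = 17/348 per minute.
Filling time = 1 ÷ (17/348) = 348/17 minutes.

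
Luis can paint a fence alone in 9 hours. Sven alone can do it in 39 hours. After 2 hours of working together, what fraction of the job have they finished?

32/117

Combined rate: 1/9 + 1/39 = (13 + 3)/117 = 16/117 per hour.
In 2 hours they complete 2·16/117 = 32/117 of the job.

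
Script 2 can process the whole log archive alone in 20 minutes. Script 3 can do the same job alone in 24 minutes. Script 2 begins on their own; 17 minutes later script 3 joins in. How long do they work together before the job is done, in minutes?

In the first 17 minutes script 2 alone does 17/20 of the job, leaving 3/20.
Once everyone is working, combined rate: 1/20 + 1/24 = (6 + 5)/120 = 11/120 per minute.
Remaining 3/20 at 11/120 per minute takes 18/11 minutes.

18/11 minutes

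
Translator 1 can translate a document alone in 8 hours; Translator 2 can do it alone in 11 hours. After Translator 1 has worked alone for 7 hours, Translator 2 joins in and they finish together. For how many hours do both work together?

In 7 hours Translator 1 does 7/8 of the job, leaving 1/8.
Translator 1 and Translator 2 together work at 19/88 per hour, so finishing takes 1/8 ÷ 19/88 = 11/19 hours.

11/19 hours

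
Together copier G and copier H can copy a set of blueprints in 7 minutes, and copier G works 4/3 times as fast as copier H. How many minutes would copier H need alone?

49/3 minutes

Let copier H's rate be r; then copier G's rate is (4/3)r, so together (4/3 + 1)r = (7/3)r = 1/7.
Thus r = 3/49 per minute.
Copier H alone: 49/3 minutes; copier G alone: 49/4 minutes.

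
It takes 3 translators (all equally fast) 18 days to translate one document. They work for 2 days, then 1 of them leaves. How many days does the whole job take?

One translator does 1/54 of the job per day.
After 2 days with 3 translators, 1/9 is done (8/9 left).
With 2 translators the rate is 2/54 = 1/27, so the rest takes 8/9 ÷ 1/27 = 24 days.
Total = 2 + 24 = 26 days.

26 days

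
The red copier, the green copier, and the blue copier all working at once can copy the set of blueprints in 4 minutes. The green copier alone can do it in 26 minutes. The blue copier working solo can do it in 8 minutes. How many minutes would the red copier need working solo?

Combined rate is 1/4 per minute.
Known contribution: 1/26 + 1/8 = (4 + 13)/104 = 17/104 per minute.
So the red copier's rate is 1/4 − 17/104 = 9/104, meaning 104/9 minutes alone.

104/9 minutes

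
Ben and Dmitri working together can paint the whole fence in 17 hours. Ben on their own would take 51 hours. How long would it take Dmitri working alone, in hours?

Combined rate is 1/17 per hour.
Known contribution: 1/51 per hour.
So Dmitri's rate is 1/17 − 1/51 = 2/51, meaning 51/2 hours alone.

51/2 hours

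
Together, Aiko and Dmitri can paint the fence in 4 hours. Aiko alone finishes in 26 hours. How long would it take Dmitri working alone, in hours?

Combined rate is 1/4 per hour.
Known contribution: 1/26 per hour.
So Dmitri's rate is 1/4 − 1/26 = 11/52, meaning 52/11 hours alone.

52/11 hours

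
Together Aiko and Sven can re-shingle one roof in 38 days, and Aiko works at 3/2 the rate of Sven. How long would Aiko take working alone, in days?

Let Sven's rate be r; then Aiko's rate is (3/2)r, so together (3/2 + 1)r = (5/2)r = 1/38.
Thus r = 1/95 per day.
Sven alone: 95 days; Aiko alone: 190/3 days.

190/3 days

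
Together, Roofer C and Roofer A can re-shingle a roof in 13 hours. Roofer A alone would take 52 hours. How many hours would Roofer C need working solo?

Combined rate is 1/13 per hour.
Known contribution: 1/52 per hour.
So Roofer C's rate is 1/13 − 1/52 = 3/52, meaning 52/3 hours alone.

52/3 hours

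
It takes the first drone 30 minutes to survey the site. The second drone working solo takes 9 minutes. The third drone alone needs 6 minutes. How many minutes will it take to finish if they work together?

45/14 minutes

Combined rate: 1/30 + 1/9 + 1/6 = (3 + 10 + 15)/90 = 28/90 = 14/45 per minute.
Time = 1 ÷ (14/45) = 45/14 minutes.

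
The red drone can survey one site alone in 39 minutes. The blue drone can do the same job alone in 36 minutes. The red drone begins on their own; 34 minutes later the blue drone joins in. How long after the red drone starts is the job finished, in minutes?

In the first 34 minutes the red drone alone does 34/39 of the job, leaving 5/39.
Once everyone is working, combined rate: 1/39 + 1/36 = (12 + 13)/468 = 25/468 per minute.
Remaining 5/39 at 25/468 per minute takes 12/5 minutes.
Total from the start = 34 + 12/5 = 182/5 minutes.

182/5 minutes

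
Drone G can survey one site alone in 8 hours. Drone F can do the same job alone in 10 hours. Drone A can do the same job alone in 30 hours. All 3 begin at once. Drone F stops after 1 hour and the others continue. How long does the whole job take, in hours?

In the first 1 hour the combined rate is 31/120, so 31/120 of the job is done, leaving 89/120.
After drone F leaves the rate is 19/120 per hour; the remaining 89/120 takes 89/19 hours.
Total = 1 + 89/19 = 108/19 hours.

108/19 hours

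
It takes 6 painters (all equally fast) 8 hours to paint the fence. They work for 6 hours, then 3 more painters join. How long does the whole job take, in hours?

22/3 hours

One painter does 1/48 of the job per hour.
After 6 hours with 6 painters, 3/4 is done (1/4 left).
With 9 painters the rate is 9/48 = 3/16, so the rest takes 1/4 ÷ 3/16 = 4/3 hours.
Total = 6 + 4/3 = 22/3 hours.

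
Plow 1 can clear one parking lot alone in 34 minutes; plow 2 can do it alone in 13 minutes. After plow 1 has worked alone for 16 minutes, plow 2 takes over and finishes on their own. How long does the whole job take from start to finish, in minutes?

In 16 minutes plow 1 does 16/34 = 8/17 of the job, leaving 9/17.
Plow 2 works at 1/13 per minute, so finishing takes 9/17 ÷ 1/13 = 117/17 minutes.
Total time = 16 + 117/17 = 389/17 minutes.

389/17 minutes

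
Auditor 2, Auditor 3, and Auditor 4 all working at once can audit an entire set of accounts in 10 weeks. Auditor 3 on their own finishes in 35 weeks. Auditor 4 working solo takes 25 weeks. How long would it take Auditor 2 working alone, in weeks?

Combined rate is 1/10 per week.
Known contribution: 1/35 + 1/25 = (5 + 7)/175 = 12/175 per week.
So Auditor 2's rate is 1/10 − 12/175 = 11/350, meaning 350/11 weeks alone.

350/11 weeks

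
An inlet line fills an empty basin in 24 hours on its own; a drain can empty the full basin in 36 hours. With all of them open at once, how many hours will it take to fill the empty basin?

72 hours

Net rate = 1/24 − 1/36 = (3 − 2)/72 = 1/72 per hour.
Filling time = 1 ÷ (1/72) = 72 hours.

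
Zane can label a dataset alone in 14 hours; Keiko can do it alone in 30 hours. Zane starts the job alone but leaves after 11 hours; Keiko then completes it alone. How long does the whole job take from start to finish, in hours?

122/7 hours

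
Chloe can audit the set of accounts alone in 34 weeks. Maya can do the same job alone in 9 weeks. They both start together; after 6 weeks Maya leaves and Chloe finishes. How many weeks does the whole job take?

In the first 6 weeks the combined rate is 43/306, so 43/51 of the job is done, leaving 8/51.
After Maya leaves the rate is 1/34 per week; the remaining 8/51 takes 16/3 weeks.
Total = 6 + 16/3 = 34/3 weeks.

34/3 weeks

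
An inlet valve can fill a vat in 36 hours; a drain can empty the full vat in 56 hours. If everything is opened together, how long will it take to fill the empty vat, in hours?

504/5 hours

Net rate = 1/36 − 1/56 = (14 − 9)/504 = 5/504 per hour.
Filling time = 1 ÷ (5/504) = 504/5 hours.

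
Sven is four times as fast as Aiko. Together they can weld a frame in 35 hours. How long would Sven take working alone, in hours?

175/4 hours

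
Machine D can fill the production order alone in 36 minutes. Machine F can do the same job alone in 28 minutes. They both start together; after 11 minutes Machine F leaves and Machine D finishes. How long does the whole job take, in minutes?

In the first 11 minutes the combined rate is 4/63, so 44/63 of the job is done, leaving 19/63.
After Machine F leaves the rate is 1/36 per minute; the remaining 19/63 takes 76/7 minutes.
Total = 11 + 76/7 = 153/7 minutes.

153/7 minutes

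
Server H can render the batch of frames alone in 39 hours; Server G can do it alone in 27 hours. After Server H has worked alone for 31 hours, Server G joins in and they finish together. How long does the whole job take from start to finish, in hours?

In 31 hours Server H does 31/39 of the job, leaving 8/39.
Server H and Server G together work at 22/351 per hour, so finishing takes 8/39 ÷ 22/351 = 36/11 hours.
Total time = 31 + 36/11 = 377/11 hours.

377/11 hours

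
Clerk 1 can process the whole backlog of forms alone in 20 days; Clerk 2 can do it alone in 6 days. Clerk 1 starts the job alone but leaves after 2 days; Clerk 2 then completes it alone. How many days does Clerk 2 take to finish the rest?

27/5 days

In 2 days Clerk 1 does 2/20 = 1/10 of the job, leaving 9/10.
Clerk 2 works at 1/6 per day, so finishing takes 9/10 ÷ 1/6 = 27/5 days.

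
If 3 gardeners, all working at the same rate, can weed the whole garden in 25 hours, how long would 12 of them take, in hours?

Total work is 3·25 = 75 gardener-hours.
With 12 gardeners: 75/12 = 25/4 hours.

25/4 hours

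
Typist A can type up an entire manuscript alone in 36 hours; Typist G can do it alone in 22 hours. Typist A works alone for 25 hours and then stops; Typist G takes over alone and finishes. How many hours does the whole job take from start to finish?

571/18 hours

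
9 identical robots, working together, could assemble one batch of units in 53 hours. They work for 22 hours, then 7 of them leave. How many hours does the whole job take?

323/2 hours

One robot does 1/477 of the job per hour.
After 22 hours with 9 robots, 22/53 is done (31/53 left).
With 2 robots the rate is 2/477, so the rest takes 31/53 ÷ 2/477 = 279/2 hours.
Total = 22 + 279/2 = 323/2 hours.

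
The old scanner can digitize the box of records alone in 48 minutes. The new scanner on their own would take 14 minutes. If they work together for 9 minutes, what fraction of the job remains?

Combined rate: 1/48 + 1/14 = (7 + 24)/336 = 31/336 per minute.
In 9 minutes they complete 9·31/336 = 93/112 of the job.
So 19/112 remains.

19/112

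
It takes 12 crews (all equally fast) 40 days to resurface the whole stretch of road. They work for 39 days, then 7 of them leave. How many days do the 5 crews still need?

12/5 days

One crew does 1/480 of the job per day.
After 39 days with 12 crews, 39/40 is done (1/40 left).
With 5 crews the rate is 5/480 = 1/96, so the rest takes 1/40 ÷ 1/96 = 12/5 days.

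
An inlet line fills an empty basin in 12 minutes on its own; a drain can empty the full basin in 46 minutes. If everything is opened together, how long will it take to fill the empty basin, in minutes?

Net rate = 1/12 − 1/46 = (23 − 6)/276 = 17/276 per minute.
Filling time = 1 ÷ (17/276) = 276/17 minutes.

276/17 minutes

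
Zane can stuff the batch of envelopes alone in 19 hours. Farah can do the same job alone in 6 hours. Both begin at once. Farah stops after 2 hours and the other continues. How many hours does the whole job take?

38/3 hours

In the first 2 hours the combined rate is 25/114, so 25/57 of the job is done, leaving 32/57.
After Farah leaves the rate is 1/19 per hour; the remaining 32/57 takes 32/3 hours.
Total = 2 + 32/3 = 38/3 hours.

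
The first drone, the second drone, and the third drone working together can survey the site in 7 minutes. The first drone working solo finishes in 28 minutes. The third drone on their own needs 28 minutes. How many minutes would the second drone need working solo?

14 minutes

Combined rate is 1/7 per minute.
Known contribution: 1/28 + 1/28 = (1 + 1)/28 = 2/28 = 1/14 per minute.
So the second drone's rate is 1/7 − 1/14 = 1/14, meaning 14 minutes alone.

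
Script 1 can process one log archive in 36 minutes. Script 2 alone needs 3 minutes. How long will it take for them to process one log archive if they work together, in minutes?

With two workers the combined time is the product over the sum: 36·3/(36+3) = 108/39 = 36/13 minutes.

36/13 minutes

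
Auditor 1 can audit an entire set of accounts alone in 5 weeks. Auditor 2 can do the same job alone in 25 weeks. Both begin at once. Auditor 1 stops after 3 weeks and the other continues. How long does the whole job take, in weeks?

10 weeks

In the first 3 weeks the combined rate is 6/25, so 18/25 of the job is done, leaving 7/25.
After Auditor 1 leaves the rate is 1/25 per week; the remaining 7/25 takes 7 weeks.
Total = 3 + 7 = 10 weeks.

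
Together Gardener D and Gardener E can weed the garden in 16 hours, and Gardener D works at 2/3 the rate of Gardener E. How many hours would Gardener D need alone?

40 hours

Let Gardener E's rate be r; then Gardener D's rate is (2/3)r, so together (2/3 + 1)r = (5/3)r = 1/16.
Thus r = 3/80 per hour.
Gardener E alone: 80/3 hours; Gardener D alone: 40 hours.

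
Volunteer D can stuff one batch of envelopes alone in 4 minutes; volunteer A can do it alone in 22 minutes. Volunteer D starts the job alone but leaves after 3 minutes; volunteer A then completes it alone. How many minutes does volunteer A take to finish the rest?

11/2 minutes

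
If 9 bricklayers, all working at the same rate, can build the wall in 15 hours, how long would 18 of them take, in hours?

15/2 hours

Total work is 9·15 = 135 bricklayer-hours.
With 18 bricklayers: 135/18 = 15/2 hours.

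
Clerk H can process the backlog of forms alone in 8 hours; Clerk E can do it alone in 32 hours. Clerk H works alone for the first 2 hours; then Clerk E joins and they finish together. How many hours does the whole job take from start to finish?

In 2 hours Clerk H does 2/8 = 1/4 of the job, leaving 3/4.
Clerk H and Clerk E together work at 5/32 per hour, so finishing takes 3/4 ÷ 5/32 = 24/5 hours.
Total time = 2 + 24/5 = 34/5 hours.

34/5 hours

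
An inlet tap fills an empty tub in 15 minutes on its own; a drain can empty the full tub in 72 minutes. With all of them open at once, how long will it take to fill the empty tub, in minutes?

360/19 minutes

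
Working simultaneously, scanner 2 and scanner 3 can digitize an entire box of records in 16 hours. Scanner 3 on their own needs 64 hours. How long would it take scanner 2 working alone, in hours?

64/3 hours

Combined rate is 1/16 per hour.
Known contribution: 1/64 per hour.
So scanner 2's rate is 1/16 − 1/64 = 3/64, meaning 64/3 hours alone.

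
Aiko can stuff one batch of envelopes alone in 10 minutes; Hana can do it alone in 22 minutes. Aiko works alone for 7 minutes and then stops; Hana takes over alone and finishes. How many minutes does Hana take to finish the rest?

33/5 minutes

In 7 minutes Aiko does 7/10 of the job, leaving 3/10.
Hana works at 1/22 per minute, so finishing takes 3/10 ÷ 1/22 = 33/5 minutes.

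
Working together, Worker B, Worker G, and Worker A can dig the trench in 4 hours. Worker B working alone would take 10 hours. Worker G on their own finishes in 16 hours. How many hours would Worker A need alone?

80/7 hours

Combined rate is 1/4 per hour.
Known contribution: 1/10 + 1/16 = (8 + 5)/80 = 13/80 per hour.
So Worker A's rate is 1/4 − 13/80 = 7/80, meaning 80/7 hours alone.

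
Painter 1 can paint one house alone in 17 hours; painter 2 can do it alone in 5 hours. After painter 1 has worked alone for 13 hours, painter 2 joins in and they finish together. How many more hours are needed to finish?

In 13 hours painter 1 does 13/17 of the job, leaving 4/17.
Painter 1 and painter 2 together work at 22/85 per hour, so finishing takes 4/17 ÷ 22/85 = 10/11 hours.

10/11 hours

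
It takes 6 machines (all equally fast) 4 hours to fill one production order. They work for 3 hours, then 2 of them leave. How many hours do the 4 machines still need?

3/2 hours

One machine does 1/24 of the job per hour.
After 3 hours with 6 machines, 3/4 is done (1/4 left).
With 4 machines the rate is 4/24 = 1/6, so the rest takes 1/4 ÷ 1/6 = 3/2 hours.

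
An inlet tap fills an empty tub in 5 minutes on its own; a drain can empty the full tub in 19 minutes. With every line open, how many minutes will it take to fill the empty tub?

95/14 minutes

Net rate = 1/5 − 1/19 = (19 − 5)/95 = 14/95 per minute.
Filling time = 1 ÷ (14/95) = 95/14 minutes.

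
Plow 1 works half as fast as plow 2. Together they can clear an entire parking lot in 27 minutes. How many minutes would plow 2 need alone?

81/2 minutes

Let plow 2's rate be r; then plow 1's rate is (1/2)r, so together (1/2 + 1)r = (3/2)r = 1/27.
Thus r = 2/81 per minute.
Plow 2 alone: 81/2 minutes; plow 1 alone: 81 minutes.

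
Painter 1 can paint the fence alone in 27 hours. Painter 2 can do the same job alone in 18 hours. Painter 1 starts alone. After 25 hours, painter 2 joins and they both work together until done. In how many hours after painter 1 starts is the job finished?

In the first 25 hours painter 1 alone does 25/27 of the job, leaving 2/27.
Once everyone is working, combined rate: 1/27 + 1/18 = (2 + 3)/54 = 5/54 per hour.
Remaining 2/27 at 5/54 per hour takes 4/5 hours.
Total from the start = 25 + 4/5 = 129/5 hours.

129/5 hours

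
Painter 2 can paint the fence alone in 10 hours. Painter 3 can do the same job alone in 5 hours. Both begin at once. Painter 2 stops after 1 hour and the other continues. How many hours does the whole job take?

9/2 hours

In the first 1 hour the combined rate is 3/10, so 3/10 of the job is done, leaving 7/10.
After painter 2 leaves the rate is 1/5 per hour; the remaining 7/10 takes 7/2 hours.
Total = 1 + 7/2 = 9/2 hours.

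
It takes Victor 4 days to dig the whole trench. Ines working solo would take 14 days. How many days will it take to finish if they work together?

With two workers the combined time is the product over the sum: 4·14/(4+14) = 56/18 = 28/9 days.

28/9 days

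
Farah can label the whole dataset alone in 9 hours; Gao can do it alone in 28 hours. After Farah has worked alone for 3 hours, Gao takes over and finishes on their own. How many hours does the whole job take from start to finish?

In 3 hours Farah does 3/9 = 1/3 of the job, leaving 2/3.
Gao works at 1/28 per hour, so finishing takes 2/3 ÷ 1/28 = 56/3 hours.
Total time = 3 + 56/3 = 65/3 hours.

65/3 hours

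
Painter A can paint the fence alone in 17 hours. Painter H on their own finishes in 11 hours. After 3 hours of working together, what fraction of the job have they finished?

84/187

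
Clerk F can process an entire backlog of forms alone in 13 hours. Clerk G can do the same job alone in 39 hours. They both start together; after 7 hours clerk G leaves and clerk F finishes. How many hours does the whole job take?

In the first 7 hours the combined rate is 4/39, so 28/39 of the job is done, leaving 11/39.
After clerk G leaves the rate is 1/13 per hour; the remaining 11/39 takes 11/3 hours.
Total = 7 + 11/3 = 32/3 hours.

32/3 hours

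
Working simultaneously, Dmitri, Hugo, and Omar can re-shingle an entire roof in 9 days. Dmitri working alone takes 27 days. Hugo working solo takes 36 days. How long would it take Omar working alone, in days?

108/5 days

Combined rate is 1/9 per day.
Known contribution: 1/27 + 1/36 = (4 + 3)/108 = 7/108 per day.
So Omar's rate is 1/9 − 7/108 = 5/108, meaning 108/5 days alone.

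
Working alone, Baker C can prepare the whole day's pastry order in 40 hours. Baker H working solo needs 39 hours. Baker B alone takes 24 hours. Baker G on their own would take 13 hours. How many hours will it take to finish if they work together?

65/11 hours

Combined rate: 1/40 + 1/39 + 1/24 + 1/13 = (39 + 40 + 65 + 120)/1560 = 264/1560 = 11/65 per hour.
Time = 1 ÷ (11/65) = 65/11 hours.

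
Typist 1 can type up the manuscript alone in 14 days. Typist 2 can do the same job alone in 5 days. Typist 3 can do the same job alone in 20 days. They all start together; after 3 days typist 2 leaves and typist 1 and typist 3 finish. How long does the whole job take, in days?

56/17 days

In the first 3 days the combined rate is 9/28, so 27/28 of the job is done, leaving 1/28.
After typist 2 leaves the rate is 17/140 per day; the remaining 1/28 takes 5/17 days.
Total = 3 + 5/17 = 56/17 days.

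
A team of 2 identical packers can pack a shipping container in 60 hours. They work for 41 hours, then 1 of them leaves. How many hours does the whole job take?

79 hours

One packer does 1/120 of the job per hour.
After 41 hours with 2 packers, 41/60 is done (19/60 left).
With 1 packer the rate is 1/120, so the rest takes 19/60 ÷ 1/120 = 38 hours.
Total = 41 + 38 = 79 hours.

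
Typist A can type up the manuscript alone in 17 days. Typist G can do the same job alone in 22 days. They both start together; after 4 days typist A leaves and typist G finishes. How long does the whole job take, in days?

286/17 days

In the first 4 days the combined rate is 39/374, so 78/187 of the job is done, leaving 109/187.
After typist A leaves the rate is 1/22 per day; the remaining 109/187 takes 218/17 days.
Total = 4 + 218/17 = 286/17 days.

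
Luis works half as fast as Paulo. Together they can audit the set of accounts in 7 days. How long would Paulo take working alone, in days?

21/2 days

Let Paulo's rate be r; then Luis's rate is (1/2)r, so together (1/2 + 1)r = (3/2)r = 1/7.
Thus r = 2/21 per day.
Paulo alone: 21/2 days; Luis alone: 21 days.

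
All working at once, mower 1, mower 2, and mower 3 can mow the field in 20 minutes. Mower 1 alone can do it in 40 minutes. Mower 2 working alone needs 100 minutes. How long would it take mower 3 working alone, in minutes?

200/3 minutes

Combined rate is 1/20 per minute.
Known contribution: 1/40 + 1/100 = (5 + 2)/200 = 7/200 per minute.
So mower 3's rate is 1/20 − 7/200 = 3/200, meaning 200/3 minutes alone.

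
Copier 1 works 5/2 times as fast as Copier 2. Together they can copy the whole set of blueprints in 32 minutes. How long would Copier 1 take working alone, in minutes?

Let Copier 2's rate be r; then Copier 1's rate is (5/2)r, so together (5/2 + 1)r = (7/2)r = 1/32.
Thus r = 1/112 per minute.
Copier 2 alone: 112 minutes; Copier 1 alone: 224/5 minutes.

224/5 minutes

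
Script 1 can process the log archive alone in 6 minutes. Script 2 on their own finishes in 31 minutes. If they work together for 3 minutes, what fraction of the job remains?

25/62

Combined rate: 1/6 + 1/31 = (31 + 6)/186 = 37/186 per minute.
In 3 minutes they complete 3·37/186 = 37/62 of the job.
So 25/62 remains.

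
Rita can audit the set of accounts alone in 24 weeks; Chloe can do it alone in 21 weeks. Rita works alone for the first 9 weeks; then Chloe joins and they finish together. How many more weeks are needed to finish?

7 weeks

In 9 weeks Rita does 9/24 = 3/8 of the job, leaving 5/8.
Rita and Chloe together work at 5/56 per week, so finishing takes 5/8 ÷ 5/56 = 7 weeks.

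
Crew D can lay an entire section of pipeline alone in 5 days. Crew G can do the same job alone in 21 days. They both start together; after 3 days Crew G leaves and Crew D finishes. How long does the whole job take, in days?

In the first 3 days the combined rate is 26/105, so 26/35 of the job is done, leaving 9/35.
After Crew G leaves the rate is 1/5 per day; the remaining 9/35 takes 9/7 days.
Total = 3 + 9/7 = 30/7 days.

30/7 days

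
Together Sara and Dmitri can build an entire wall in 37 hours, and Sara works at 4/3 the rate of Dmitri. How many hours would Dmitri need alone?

Let Dmitri's rate be r; then Sara's rate is (4/3)r, so together (4/3 + 1)r = (7/3)r = 1/37.
Thus r = 3/259 per hour.
Dmitri alone: 259/3 hours; Sara alone: 259/4 hours.

259/3 hours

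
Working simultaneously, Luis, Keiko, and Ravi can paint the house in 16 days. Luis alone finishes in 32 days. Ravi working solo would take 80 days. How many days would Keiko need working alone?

160/3 days

Combined rate is 1/16 per day.
Known contribution: 1/32 + 1/80 = (5 + 2)/160 = 7/160 per day.
So Keiko's rate is 1/16 − 7/160 = 3/160, meaning 160/3 days alone.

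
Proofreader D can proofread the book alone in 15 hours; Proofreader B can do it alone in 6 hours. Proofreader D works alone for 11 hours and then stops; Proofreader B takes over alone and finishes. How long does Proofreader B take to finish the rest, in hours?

8/5 hours

In 11 hours Proofreader D does 11/15 of the job, leaving 4/15.
Proofreader B works at 1/6 per hour, so finishing takes 4/15 ÷ 1/6 = 8/5 hours.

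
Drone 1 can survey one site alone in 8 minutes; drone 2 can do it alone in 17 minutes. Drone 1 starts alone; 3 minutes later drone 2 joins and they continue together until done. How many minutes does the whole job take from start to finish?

In 3 minutes drone 1 does 3/8 of the job, leaving 5/8.
Drone 1 and drone 2 together work at 25/136 per minute, so finishing takes 5/8 ÷ 25/136 = 17/5 minutes.
Total time = 3 + 17/5 = 32/5 minutes.

32/5 minutes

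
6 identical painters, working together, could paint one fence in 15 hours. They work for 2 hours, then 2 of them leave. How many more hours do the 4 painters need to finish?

One painter does 1/90 of the job per hour.
After 2 hours with 6 painters, 2/15 is done (13/15 left).
With 4 painters the rate is 4/90 = 2/45, so the rest takes 13/15 ÷ 2/45 = 39/2 hours.

39/2 hours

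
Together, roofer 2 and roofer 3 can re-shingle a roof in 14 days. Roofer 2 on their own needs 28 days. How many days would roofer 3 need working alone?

Combined rate is 1/14 per day.
Known contribution: 1/28 per day.
So roofer 3's rate is 1/14 − 1/28 = 1/28, meaning 28 days alone.

28 days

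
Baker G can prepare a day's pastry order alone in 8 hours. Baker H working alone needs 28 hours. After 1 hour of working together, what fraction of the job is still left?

Combined rate: 1/8 + 1/28 = (7 + 2)/56 = 9/56 per hour.
In 1 hour they complete 1·9/56 = 9/56 of the job.
So 47/56 remains.

47/56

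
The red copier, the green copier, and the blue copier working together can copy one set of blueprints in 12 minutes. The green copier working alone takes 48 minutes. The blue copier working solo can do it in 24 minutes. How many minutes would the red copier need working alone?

48 minutes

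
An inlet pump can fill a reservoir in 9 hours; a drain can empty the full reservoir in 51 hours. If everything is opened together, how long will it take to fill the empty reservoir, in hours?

153/14 hours

Net rate = 1/9 − 1/51 = (17 − 3)/153 = 14/153 per hour.
Filling time = 1 ÷ (14/153) = 153/14 hours.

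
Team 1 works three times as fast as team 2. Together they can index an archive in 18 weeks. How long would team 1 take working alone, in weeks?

24 weeks

Let team 2's rate be r; then team 1's rate is 3r, so together (3 + 1)r = 4r = 1/18.
Thus r = 1/72 per week.
Team 2 alone: 72 weeks; team 1 alone: 24 weeks.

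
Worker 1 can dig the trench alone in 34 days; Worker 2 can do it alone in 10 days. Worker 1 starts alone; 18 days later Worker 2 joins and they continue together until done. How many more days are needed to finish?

In 18 days Worker 1 does 18/34 = 9/17 of the job, leaving 8/17.
Worker 1 and Worker 2 together work at 11/85 per day, so finishing takes 8/17 ÷ 11/85 = 40/11 days.

40/11 days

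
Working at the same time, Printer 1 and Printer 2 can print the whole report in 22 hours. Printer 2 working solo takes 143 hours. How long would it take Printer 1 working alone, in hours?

Combined rate is 1/22 per hour.
Known contribution: 1/143 per hour.
So Printer 1's rate is 1/22 − 1/143 = 1/26, meaning 26 hours alone.

26 hours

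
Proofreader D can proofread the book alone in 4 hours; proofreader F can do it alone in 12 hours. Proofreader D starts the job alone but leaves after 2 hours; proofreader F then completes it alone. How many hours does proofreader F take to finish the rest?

6 hours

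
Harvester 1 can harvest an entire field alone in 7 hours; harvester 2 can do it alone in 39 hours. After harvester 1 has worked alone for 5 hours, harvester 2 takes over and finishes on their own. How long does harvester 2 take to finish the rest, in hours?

78/7 hours

In 5 hours harvester 1 does 5/7 of the job, leaving 2/7.
Harvester 2 works at 1/39 per hour, so finishing takes 2/7 ÷ 1/39 = 78/7 hours.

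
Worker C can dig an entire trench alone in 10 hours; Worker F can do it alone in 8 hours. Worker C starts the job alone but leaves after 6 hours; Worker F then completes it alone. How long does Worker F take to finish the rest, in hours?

In 6 hours Worker C does 6/10 = 3/5 of the job, leaving 2/5.
Worker F works at 1/8 per hour, so finishing takes 2/5 ÷ 1/8 = 16/5 hours.

16/5 hours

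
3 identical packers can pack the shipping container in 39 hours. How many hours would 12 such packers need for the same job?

Total work is 3·39 = 117 packer-hours.
With 12 packers: 117/12 = 39/4 hours.

39/4 hours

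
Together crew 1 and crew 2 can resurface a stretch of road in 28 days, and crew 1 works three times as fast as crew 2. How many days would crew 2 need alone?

Let crew 2's rate be r; then crew 1's rate is 3r, so together (3 + 1)r = 4r = 1/28.
Thus r = 1/112 per day.
Crew 2 alone: 112 days; crew 1 alone: 112/3 days.

112 days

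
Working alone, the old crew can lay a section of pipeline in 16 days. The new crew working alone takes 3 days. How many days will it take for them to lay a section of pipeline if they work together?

48/19 days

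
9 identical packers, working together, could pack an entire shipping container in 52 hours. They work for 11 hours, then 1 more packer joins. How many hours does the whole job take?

479/10 hours

One packer does 1/468 of the job per hour.
After 11 hours with 9 packers, 11/52 is done (41/52 left).
With 10 packers the rate is 10/468 = 5/234, so the rest takes 41/52 ÷ 5/234 = 369/10 hours.
Total = 11 + 369/10 = 479/10 hours.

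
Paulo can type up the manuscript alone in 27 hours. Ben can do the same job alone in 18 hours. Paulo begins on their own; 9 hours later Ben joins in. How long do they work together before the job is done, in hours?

In the first 9 hours Paulo alone does 9/27 = 1/3 of the job, leaving 2/3.
Once everyone is working, combined rate: 1/27 + 1/18 = (2 + 3)/54 = 5/54 per hour.
Remaining 2/3 at 5/54 per hour takes 36/5 hours.

36/5 hours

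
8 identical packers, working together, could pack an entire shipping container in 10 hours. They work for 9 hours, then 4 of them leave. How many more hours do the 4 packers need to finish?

One packer does 1/80 of the job per hour.
After 9 hours with 8 packers, 9/10 is done (1/10 left).
With 4 packers the rate is 4/80 = 1/20, so the rest takes 1/10 ÷ 1/20 = 2 hours.

2 hours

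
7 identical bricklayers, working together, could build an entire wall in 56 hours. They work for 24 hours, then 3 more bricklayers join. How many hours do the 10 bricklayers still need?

112/5 hours

One bricklayer does 1/392 of the job per hour.
After 24 hours with 7 bricklayers, 3/7 is done (4/7 left).
With 10 bricklayers the rate is 10/392 = 5/196, so the rest takes 4/7 ÷ 5/196 = 112/5 hours.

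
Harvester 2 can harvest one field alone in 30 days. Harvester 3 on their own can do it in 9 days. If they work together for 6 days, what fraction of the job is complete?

13/15

Combined rate: 1/30 + 1/9 = (3 + 10)/90 = 13/90 per day.
In 6 days they complete 6·13/90 = 13/15 of the job.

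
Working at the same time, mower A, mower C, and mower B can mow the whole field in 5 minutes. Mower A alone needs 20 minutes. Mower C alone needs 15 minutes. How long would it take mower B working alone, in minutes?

12 minutes

Combined rate is 1/5 per minute.
Known contribution: 1/20 + 1/15 = (3 + 4)/60 = 7/60 per minute.
So mower B's rate is 1/5 − 7/60 = 1/12, meaning 12 minutes alone.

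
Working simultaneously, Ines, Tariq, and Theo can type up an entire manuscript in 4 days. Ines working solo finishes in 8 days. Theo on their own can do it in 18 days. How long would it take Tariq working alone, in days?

72/5 days

Combined rate is 1/4 per day.
Known contribution: 1/8 + 1/18 = (9 + 4)/72 = 13/72 per day.
So Tariq's rate is 1/4 − 13/72 = 5/72, meaning 72/5 days alone.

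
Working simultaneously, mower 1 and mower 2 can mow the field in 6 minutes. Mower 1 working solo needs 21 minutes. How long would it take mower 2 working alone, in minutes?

Combined rate is 1/6 per minute.
Known contribution: 1/21 per minute.
So mower 2's rate is 1/6 − 1/21 = 5/42, meaning 42/5 minutes alone.

42/5 minutes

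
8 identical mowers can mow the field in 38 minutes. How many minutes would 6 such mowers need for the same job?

152/3 minutes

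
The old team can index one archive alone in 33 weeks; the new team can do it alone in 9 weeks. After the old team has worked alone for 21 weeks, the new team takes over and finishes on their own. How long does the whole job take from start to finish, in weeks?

In 21 weeks the old team does 21/33 = 7/11 of the job, leaving 4/11.
The new team works at 1/9 per week, so finishing takes 4/11 ÷ 1/9 = 36/11 weeks.
Total time = 21 + 36/11 = 267/11 weeks.

267/11 weeks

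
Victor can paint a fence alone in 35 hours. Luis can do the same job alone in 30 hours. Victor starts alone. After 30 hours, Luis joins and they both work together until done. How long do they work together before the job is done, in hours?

30/13 hours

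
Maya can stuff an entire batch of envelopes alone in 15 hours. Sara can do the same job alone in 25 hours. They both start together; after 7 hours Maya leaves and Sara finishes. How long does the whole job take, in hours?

40/3 hours

In the first 7 hours the combined rate is 8/75, so 56/75 of the job is done, leaving 19/75.
After Maya leaves the rate is 1/25 per hour; the remaining 19/75 takes 19/3 hours.
Total = 7 + 19/3 = 40/3 hours.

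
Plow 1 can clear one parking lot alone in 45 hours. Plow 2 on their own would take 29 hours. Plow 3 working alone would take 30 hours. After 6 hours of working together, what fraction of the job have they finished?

47/87

Combined rate: 1/45 + 1/29 + 1/30 = (58 + 90 + 87)/2610 = 235/2610 = 47/522 per hour.
In 6 hours they complete 6·47/522 = 47/87 of the job.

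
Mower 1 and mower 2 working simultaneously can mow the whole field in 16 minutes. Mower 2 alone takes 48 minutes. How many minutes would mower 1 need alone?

Combined rate is 1/16 per minute.
Known contribution: 1/48 per minute.
So mower 1's rate is 1/16 − 1/48 = 1/24, meaning 24 minutes alone.

24 minutes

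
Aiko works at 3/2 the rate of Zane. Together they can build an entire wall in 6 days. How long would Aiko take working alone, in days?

10 days

Let Zane's rate be r; then Aiko's rate is (3/2)r, so together (3/2 + 1)r = (5/2)r = 1/6.
Thus r = 1/15 per day.
Zane alone: 15 days; Aiko alone: 10 days.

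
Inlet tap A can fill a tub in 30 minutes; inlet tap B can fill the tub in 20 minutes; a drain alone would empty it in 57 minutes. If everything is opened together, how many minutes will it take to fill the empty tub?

76/5 minutes

Net rate = 1/30 + 1/20 − 1/57 = (38 + 57 − 20)/1140 = 75/1140 = 5/76 per minute.
Filling time = 1 ÷ (5/76) = 76/5 minutes.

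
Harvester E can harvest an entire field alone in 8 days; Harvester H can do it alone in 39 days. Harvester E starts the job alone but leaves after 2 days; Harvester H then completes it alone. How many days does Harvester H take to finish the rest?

In 2 days Harvester E does 2/8 = 1/4 of the job, leaving 3/4.
Harvester H works at 1/39 per day, so finishing takes 3/4 ÷ 1/39 = 117/4 days.

117/4 days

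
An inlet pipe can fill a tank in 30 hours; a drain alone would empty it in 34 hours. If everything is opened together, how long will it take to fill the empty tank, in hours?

255 hours

Net rate = 1/30 − 1/34 = (17 − 15)/510 = 2/510 = 1/255 per hour.
Filling time = 1 ÷ (1/255) = 255 hours.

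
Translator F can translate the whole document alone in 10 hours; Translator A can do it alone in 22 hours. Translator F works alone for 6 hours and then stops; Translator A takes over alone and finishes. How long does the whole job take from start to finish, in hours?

74/5 hours

In 6 hours Translator F does 6/10 = 3/5 of the job, leaving 2/5.
Translator A works at 1/22 per hour, so finishing takes 2/5 ÷ 1/22 = 44/5 hours.
Total time = 6 + 44/5 = 74/5 hours.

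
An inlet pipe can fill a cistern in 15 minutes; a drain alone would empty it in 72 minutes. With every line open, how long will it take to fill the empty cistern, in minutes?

Net rate = 1/15 − 1/72 = (24 − 5)/360 = 19/360 per minute.
Filling time = 1 ÷ (19/360) = 360/19 minutes.

360/19 minutes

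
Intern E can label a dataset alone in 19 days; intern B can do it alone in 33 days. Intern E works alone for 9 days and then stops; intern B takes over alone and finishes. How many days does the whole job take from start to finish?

501/19 days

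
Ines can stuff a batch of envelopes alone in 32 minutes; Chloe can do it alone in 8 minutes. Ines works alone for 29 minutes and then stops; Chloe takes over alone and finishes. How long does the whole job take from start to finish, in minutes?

119/4 minutes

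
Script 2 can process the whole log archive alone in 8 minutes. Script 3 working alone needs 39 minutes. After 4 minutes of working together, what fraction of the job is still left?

31/78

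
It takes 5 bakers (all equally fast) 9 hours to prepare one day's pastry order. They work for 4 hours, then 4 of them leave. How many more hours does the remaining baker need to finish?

25 hours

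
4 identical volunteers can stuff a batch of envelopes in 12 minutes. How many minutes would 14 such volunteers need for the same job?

Total work is 4·12 = 48 volunteer-minutes.
With 14 volunteers: 48/14 = 24/7 minutes.

24/7 minutes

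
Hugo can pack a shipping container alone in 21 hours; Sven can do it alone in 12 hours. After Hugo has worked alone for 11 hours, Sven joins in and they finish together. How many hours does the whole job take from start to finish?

161/11 hours

In 11 hours Hugo does 11/21 of the job, leaving 10/21.
Hugo and Sven together work at 11/84 per hour, so finishing takes 10/21 ÷ 11/84 = 40/11 hours.
Total time = 11 + 40/11 = 161/11 hours.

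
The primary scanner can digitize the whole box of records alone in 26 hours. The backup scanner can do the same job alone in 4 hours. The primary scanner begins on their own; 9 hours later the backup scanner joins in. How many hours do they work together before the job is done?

34/15 hours

In the first 9 hours the primary scanner alone does 9/26 of the job, leaving 17/26.
Once everyone is working, combined rate: 1/26 + 1/4 = (2 + 13)/52 = 15/52 per hour.
Remaining 17/26 at 15/52 per hour takes 34/15 hours.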